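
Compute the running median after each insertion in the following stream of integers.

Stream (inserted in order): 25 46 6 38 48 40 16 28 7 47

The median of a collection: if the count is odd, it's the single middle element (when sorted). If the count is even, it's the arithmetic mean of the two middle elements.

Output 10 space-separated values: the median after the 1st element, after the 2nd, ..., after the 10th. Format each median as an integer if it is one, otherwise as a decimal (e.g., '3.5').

Answer: 25 35.5 25 31.5 38 39 38 33 28 33

Derivation:
Step 1: insert 25 -> lo=[25] (size 1, max 25) hi=[] (size 0) -> median=25
Step 2: insert 46 -> lo=[25] (size 1, max 25) hi=[46] (size 1, min 46) -> median=35.5
Step 3: insert 6 -> lo=[6, 25] (size 2, max 25) hi=[46] (size 1, min 46) -> median=25
Step 4: insert 38 -> lo=[6, 25] (size 2, max 25) hi=[38, 46] (size 2, min 38) -> median=31.5
Step 5: insert 48 -> lo=[6, 25, 38] (size 3, max 38) hi=[46, 48] (size 2, min 46) -> median=38
Step 6: insert 40 -> lo=[6, 25, 38] (size 3, max 38) hi=[40, 46, 48] (size 3, min 40) -> median=39
Step 7: insert 16 -> lo=[6, 16, 25, 38] (size 4, max 38) hi=[40, 46, 48] (size 3, min 40) -> median=38
Step 8: insert 28 -> lo=[6, 16, 25, 28] (size 4, max 28) hi=[38, 40, 46, 48] (size 4, min 38) -> median=33
Step 9: insert 7 -> lo=[6, 7, 16, 25, 28] (size 5, max 28) hi=[38, 40, 46, 48] (size 4, min 38) -> median=28
Step 10: insert 47 -> lo=[6, 7, 16, 25, 28] (size 5, max 28) hi=[38, 40, 46, 47, 48] (size 5, min 38) -> median=33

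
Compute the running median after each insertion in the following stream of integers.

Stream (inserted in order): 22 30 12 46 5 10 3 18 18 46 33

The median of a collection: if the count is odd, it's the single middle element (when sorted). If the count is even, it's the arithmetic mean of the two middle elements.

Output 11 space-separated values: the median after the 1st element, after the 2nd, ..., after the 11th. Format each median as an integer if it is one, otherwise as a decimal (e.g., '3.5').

Answer: 22 26 22 26 22 17 12 15 18 18 18

Derivation:
Step 1: insert 22 -> lo=[22] (size 1, max 22) hi=[] (size 0) -> median=22
Step 2: insert 30 -> lo=[22] (size 1, max 22) hi=[30] (size 1, min 30) -> median=26
Step 3: insert 12 -> lo=[12, 22] (size 2, max 22) hi=[30] (size 1, min 30) -> median=22
Step 4: insert 46 -> lo=[12, 22] (size 2, max 22) hi=[30, 46] (size 2, min 30) -> median=26
Step 5: insert 5 -> lo=[5, 12, 22] (size 3, max 22) hi=[30, 46] (size 2, min 30) -> median=22
Step 6: insert 10 -> lo=[5, 10, 12] (size 3, max 12) hi=[22, 30, 46] (size 3, min 22) -> median=17
Step 7: insert 3 -> lo=[3, 5, 10, 12] (size 4, max 12) hi=[22, 30, 46] (size 3, min 22) -> median=12
Step 8: insert 18 -> lo=[3, 5, 10, 12] (size 4, max 12) hi=[18, 22, 30, 46] (size 4, min 18) -> median=15
Step 9: insert 18 -> lo=[3, 5, 10, 12, 18] (size 5, max 18) hi=[18, 22, 30, 46] (size 4, min 18) -> median=18
Step 10: insert 46 -> lo=[3, 5, 10, 12, 18] (size 5, max 18) hi=[18, 22, 30, 46, 46] (size 5, min 18) -> median=18
Step 11: insert 33 -> lo=[3, 5, 10, 12, 18, 18] (size 6, max 18) hi=[22, 30, 33, 46, 46] (size 5, min 22) -> median=18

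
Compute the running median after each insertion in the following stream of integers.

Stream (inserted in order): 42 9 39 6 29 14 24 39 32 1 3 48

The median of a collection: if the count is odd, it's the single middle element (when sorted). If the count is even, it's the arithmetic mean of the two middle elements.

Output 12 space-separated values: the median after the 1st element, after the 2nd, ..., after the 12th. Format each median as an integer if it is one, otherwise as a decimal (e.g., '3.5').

Answer: 42 25.5 39 24 29 21.5 24 26.5 29 26.5 24 26.5

Derivation:
Step 1: insert 42 -> lo=[42] (size 1, max 42) hi=[] (size 0) -> median=42
Step 2: insert 9 -> lo=[9] (size 1, max 9) hi=[42] (size 1, min 42) -> median=25.5
Step 3: insert 39 -> lo=[9, 39] (size 2, max 39) hi=[42] (size 1, min 42) -> median=39
Step 4: insert 6 -> lo=[6, 9] (size 2, max 9) hi=[39, 42] (size 2, min 39) -> median=24
Step 5: insert 29 -> lo=[6, 9, 29] (size 3, max 29) hi=[39, 42] (size 2, min 39) -> median=29
Step 6: insert 14 -> lo=[6, 9, 14] (size 3, max 14) hi=[29, 39, 42] (size 3, min 29) -> median=21.5
Step 7: insert 24 -> lo=[6, 9, 14, 24] (size 4, max 24) hi=[29, 39, 42] (size 3, min 29) -> median=24
Step 8: insert 39 -> lo=[6, 9, 14, 24] (size 4, max 24) hi=[29, 39, 39, 42] (size 4, min 29) -> median=26.5
Step 9: insert 32 -> lo=[6, 9, 14, 24, 29] (size 5, max 29) hi=[32, 39, 39, 42] (size 4, min 32) -> median=29
Step 10: insert 1 -> lo=[1, 6, 9, 14, 24] (size 5, max 24) hi=[29, 32, 39, 39, 42] (size 5, min 29) -> median=26.5
Step 11: insert 3 -> lo=[1, 3, 6, 9, 14, 24] (size 6, max 24) hi=[29, 32, 39, 39, 42] (size 5, min 29) -> median=24
Step 12: insert 48 -> lo=[1, 3, 6, 9, 14, 24] (size 6, max 24) hi=[29, 32, 39, 39, 42, 48] (size 6, min 29) -> median=26.5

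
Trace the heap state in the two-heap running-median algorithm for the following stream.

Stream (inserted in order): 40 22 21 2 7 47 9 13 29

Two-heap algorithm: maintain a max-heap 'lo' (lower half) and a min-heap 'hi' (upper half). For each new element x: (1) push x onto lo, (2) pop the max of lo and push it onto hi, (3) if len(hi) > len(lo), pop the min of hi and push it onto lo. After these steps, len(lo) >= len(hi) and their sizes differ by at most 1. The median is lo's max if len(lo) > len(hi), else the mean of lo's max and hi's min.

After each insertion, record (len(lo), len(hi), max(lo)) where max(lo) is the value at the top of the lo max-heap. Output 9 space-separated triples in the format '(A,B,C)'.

Answer: (1,0,40) (1,1,22) (2,1,22) (2,2,21) (3,2,21) (3,3,21) (4,3,21) (4,4,13) (5,4,21)

Derivation:
Step 1: insert 40 -> lo=[40] hi=[] -> (len(lo)=1, len(hi)=0, max(lo)=40)
Step 2: insert 22 -> lo=[22] hi=[40] -> (len(lo)=1, len(hi)=1, max(lo)=22)
Step 3: insert 21 -> lo=[21, 22] hi=[40] -> (len(lo)=2, len(hi)=1, max(lo)=22)
Step 4: insert 2 -> lo=[2, 21] hi=[22, 40] -> (len(lo)=2, len(hi)=2, max(lo)=21)
Step 5: insert 7 -> lo=[2, 7, 21] hi=[22, 40] -> (len(lo)=3, len(hi)=2, max(lo)=21)
Step 6: insert 47 -> lo=[2, 7, 21] hi=[22, 40, 47] -> (len(lo)=3, len(hi)=3, max(lo)=21)
Step 7: insert 9 -> lo=[2, 7, 9, 21] hi=[22, 40, 47] -> (len(lo)=4, len(hi)=3, max(lo)=21)
Step 8: insert 13 -> lo=[2, 7, 9, 13] hi=[21, 22, 40, 47] -> (len(lo)=4, len(hi)=4, max(lo)=13)
Step 9: insert 29 -> lo=[2, 7, 9, 13, 21] hi=[22, 29, 40, 47] -> (len(lo)=5, len(hi)=4, max(lo)=21)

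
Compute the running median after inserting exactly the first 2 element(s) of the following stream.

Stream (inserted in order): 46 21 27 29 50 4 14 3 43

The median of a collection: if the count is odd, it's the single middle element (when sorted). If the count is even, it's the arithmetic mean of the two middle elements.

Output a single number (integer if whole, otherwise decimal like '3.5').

Step 1: insert 46 -> lo=[46] (size 1, max 46) hi=[] (size 0) -> median=46
Step 2: insert 21 -> lo=[21] (size 1, max 21) hi=[46] (size 1, min 46) -> median=33.5

Answer: 33.5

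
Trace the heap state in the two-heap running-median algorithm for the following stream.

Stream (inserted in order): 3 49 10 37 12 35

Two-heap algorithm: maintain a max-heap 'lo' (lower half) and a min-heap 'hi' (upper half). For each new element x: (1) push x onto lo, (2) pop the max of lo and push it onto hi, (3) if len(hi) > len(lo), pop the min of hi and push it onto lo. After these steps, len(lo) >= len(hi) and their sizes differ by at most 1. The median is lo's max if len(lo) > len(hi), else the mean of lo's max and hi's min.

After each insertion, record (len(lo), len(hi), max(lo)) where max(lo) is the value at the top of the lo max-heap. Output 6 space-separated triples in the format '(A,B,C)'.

Answer: (1,0,3) (1,1,3) (2,1,10) (2,2,10) (3,2,12) (3,3,12)

Derivation:
Step 1: insert 3 -> lo=[3] hi=[] -> (len(lo)=1, len(hi)=0, max(lo)=3)
Step 2: insert 49 -> lo=[3] hi=[49] -> (len(lo)=1, len(hi)=1, max(lo)=3)
Step 3: insert 10 -> lo=[3, 10] hi=[49] -> (len(lo)=2, len(hi)=1, max(lo)=10)
Step 4: insert 37 -> lo=[3, 10] hi=[37, 49] -> (len(lo)=2, len(hi)=2, max(lo)=10)
Step 5: insert 12 -> lo=[3, 10, 12] hi=[37, 49] -> (len(lo)=3, len(hi)=2, max(lo)=12)
Step 6: insert 35 -> lo=[3, 10, 12] hi=[35, 37, 49] -> (len(lo)=3, len(hi)=3, max(lo)=12)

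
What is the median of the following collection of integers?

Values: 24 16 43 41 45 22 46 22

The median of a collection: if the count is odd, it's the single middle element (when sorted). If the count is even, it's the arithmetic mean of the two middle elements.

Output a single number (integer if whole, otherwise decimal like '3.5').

Step 1: insert 24 -> lo=[24] (size 1, max 24) hi=[] (size 0) -> median=24
Step 2: insert 16 -> lo=[16] (size 1, max 16) hi=[24] (size 1, min 24) -> median=20
Step 3: insert 43 -> lo=[16, 24] (size 2, max 24) hi=[43] (size 1, min 43) -> median=24
Step 4: insert 41 -> lo=[16, 24] (size 2, max 24) hi=[41, 43] (size 2, min 41) -> median=32.5
Step 5: insert 45 -> lo=[16, 24, 41] (size 3, max 41) hi=[43, 45] (size 2, min 43) -> median=41
Step 6: insert 22 -> lo=[16, 22, 24] (size 3, max 24) hi=[41, 43, 45] (size 3, min 41) -> median=32.5
Step 7: insert 46 -> lo=[16, 22, 24, 41] (size 4, max 41) hi=[43, 45, 46] (size 3, min 43) -> median=41
Step 8: insert 22 -> lo=[16, 22, 22, 24] (size 4, max 24) hi=[41, 43, 45, 46] (size 4, min 41) -> median=32.5

Answer: 32.5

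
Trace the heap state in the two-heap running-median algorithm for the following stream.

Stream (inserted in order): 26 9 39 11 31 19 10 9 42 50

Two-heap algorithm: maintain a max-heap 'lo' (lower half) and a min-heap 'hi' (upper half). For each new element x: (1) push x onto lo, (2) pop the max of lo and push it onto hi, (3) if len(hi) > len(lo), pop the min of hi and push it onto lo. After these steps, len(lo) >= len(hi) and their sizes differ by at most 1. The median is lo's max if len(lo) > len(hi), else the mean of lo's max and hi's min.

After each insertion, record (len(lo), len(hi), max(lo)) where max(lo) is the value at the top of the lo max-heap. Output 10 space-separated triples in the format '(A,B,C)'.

Answer: (1,0,26) (1,1,9) (2,1,26) (2,2,11) (3,2,26) (3,3,19) (4,3,19) (4,4,11) (5,4,19) (5,5,19)

Derivation:
Step 1: insert 26 -> lo=[26] hi=[] -> (len(lo)=1, len(hi)=0, max(lo)=26)
Step 2: insert 9 -> lo=[9] hi=[26] -> (len(lo)=1, len(hi)=1, max(lo)=9)
Step 3: insert 39 -> lo=[9, 26] hi=[39] -> (len(lo)=2, len(hi)=1, max(lo)=26)
Step 4: insert 11 -> lo=[9, 11] hi=[26, 39] -> (len(lo)=2, len(hi)=2, max(lo)=11)
Step 5: insert 31 -> lo=[9, 11, 26] hi=[31, 39] -> (len(lo)=3, len(hi)=2, max(lo)=26)
Step 6: insert 19 -> lo=[9, 11, 19] hi=[26, 31, 39] -> (len(lo)=3, len(hi)=3, max(lo)=19)
Step 7: insert 10 -> lo=[9, 10, 11, 19] hi=[26, 31, 39] -> (len(lo)=4, len(hi)=3, max(lo)=19)
Step 8: insert 9 -> lo=[9, 9, 10, 11] hi=[19, 26, 31, 39] -> (len(lo)=4, len(hi)=4, max(lo)=11)
Step 9: insert 42 -> lo=[9, 9, 10, 11, 19] hi=[26, 31, 39, 42] -> (len(lo)=5, len(hi)=4, max(lo)=19)
Step 10: insert 50 -> lo=[9, 9, 10, 11, 19] hi=[26, 31, 39, 42, 50] -> (len(lo)=5, len(hi)=5, max(lo)=19)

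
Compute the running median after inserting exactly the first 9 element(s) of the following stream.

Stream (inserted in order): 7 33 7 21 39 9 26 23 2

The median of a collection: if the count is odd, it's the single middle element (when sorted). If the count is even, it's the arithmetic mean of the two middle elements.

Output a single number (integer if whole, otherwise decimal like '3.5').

Step 1: insert 7 -> lo=[7] (size 1, max 7) hi=[] (size 0) -> median=7
Step 2: insert 33 -> lo=[7] (size 1, max 7) hi=[33] (size 1, min 33) -> median=20
Step 3: insert 7 -> lo=[7, 7] (size 2, max 7) hi=[33] (size 1, min 33) -> median=7
Step 4: insert 21 -> lo=[7, 7] (size 2, max 7) hi=[21, 33] (size 2, min 21) -> median=14
Step 5: insert 39 -> lo=[7, 7, 21] (size 3, max 21) hi=[33, 39] (size 2, min 33) -> median=21
Step 6: insert 9 -> lo=[7, 7, 9] (size 3, max 9) hi=[21, 33, 39] (size 3, min 21) -> median=15
Step 7: insert 26 -> lo=[7, 7, 9, 21] (size 4, max 21) hi=[26, 33, 39] (size 3, min 26) -> median=21
Step 8: insert 23 -> lo=[7, 7, 9, 21] (size 4, max 21) hi=[23, 26, 33, 39] (size 4, min 23) -> median=22
Step 9: insert 2 -> lo=[2, 7, 7, 9, 21] (size 5, max 21) hi=[23, 26, 33, 39] (size 4, min 23) -> median=21

Answer: 21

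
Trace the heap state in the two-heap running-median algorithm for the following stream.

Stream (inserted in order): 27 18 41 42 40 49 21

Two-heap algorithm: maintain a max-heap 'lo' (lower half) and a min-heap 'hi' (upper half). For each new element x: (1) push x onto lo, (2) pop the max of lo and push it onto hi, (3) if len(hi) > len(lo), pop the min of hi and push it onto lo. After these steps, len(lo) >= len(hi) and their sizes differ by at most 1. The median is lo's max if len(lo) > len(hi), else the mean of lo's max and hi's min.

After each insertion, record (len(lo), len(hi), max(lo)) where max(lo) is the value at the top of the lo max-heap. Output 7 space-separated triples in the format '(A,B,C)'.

Answer: (1,0,27) (1,1,18) (2,1,27) (2,2,27) (3,2,40) (3,3,40) (4,3,40)

Derivation:
Step 1: insert 27 -> lo=[27] hi=[] -> (len(lo)=1, len(hi)=0, max(lo)=27)
Step 2: insert 18 -> lo=[18] hi=[27] -> (len(lo)=1, len(hi)=1, max(lo)=18)
Step 3: insert 41 -> lo=[18, 27] hi=[41] -> (len(lo)=2, len(hi)=1, max(lo)=27)
Step 4: insert 42 -> lo=[18, 27] hi=[41, 42] -> (len(lo)=2, len(hi)=2, max(lo)=27)
Step 5: insert 40 -> lo=[18, 27, 40] hi=[41, 42] -> (len(lo)=3, len(hi)=2, max(lo)=40)
Step 6: insert 49 -> lo=[18, 27, 40] hi=[41, 42, 49] -> (len(lo)=3, len(hi)=3, max(lo)=40)
Step 7: insert 21 -> lo=[18, 21, 27, 40] hi=[41, 42, 49] -> (len(lo)=4, len(hi)=3, max(lo)=40)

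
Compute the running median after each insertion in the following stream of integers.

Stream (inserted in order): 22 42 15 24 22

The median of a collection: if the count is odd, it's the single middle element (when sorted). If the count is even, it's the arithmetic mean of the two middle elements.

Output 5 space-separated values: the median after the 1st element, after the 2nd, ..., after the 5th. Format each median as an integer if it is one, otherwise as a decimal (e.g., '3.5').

Step 1: insert 22 -> lo=[22] (size 1, max 22) hi=[] (size 0) -> median=22
Step 2: insert 42 -> lo=[22] (size 1, max 22) hi=[42] (size 1, min 42) -> median=32
Step 3: insert 15 -> lo=[15, 22] (size 2, max 22) hi=[42] (size 1, min 42) -> median=22
Step 4: insert 24 -> lo=[15, 22] (size 2, max 22) hi=[24, 42] (size 2, min 24) -> median=23
Step 5: insert 22 -> lo=[15, 22, 22] (size 3, max 22) hi=[24, 42] (size 2, min 24) -> median=22

Answer: 22 32 22 23 22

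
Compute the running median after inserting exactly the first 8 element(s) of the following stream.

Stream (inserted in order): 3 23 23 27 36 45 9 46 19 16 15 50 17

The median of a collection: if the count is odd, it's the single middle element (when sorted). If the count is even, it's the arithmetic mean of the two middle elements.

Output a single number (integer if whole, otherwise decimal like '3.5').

Step 1: insert 3 -> lo=[3] (size 1, max 3) hi=[] (size 0) -> median=3
Step 2: insert 23 -> lo=[3] (size 1, max 3) hi=[23] (size 1, min 23) -> median=13
Step 3: insert 23 -> lo=[3, 23] (size 2, max 23) hi=[23] (size 1, min 23) -> median=23
Step 4: insert 27 -> lo=[3, 23] (size 2, max 23) hi=[23, 27] (size 2, min 23) -> median=23
Step 5: insert 36 -> lo=[3, 23, 23] (size 3, max 23) hi=[27, 36] (size 2, min 27) -> median=23
Step 6: insert 45 -> lo=[3, 23, 23] (size 3, max 23) hi=[27, 36, 45] (size 3, min 27) -> median=25
Step 7: insert 9 -> lo=[3, 9, 23, 23] (size 4, max 23) hi=[27, 36, 45] (size 3, min 27) -> median=23
Step 8: insert 46 -> lo=[3, 9, 23, 23] (size 4, max 23) hi=[27, 36, 45, 46] (size 4, min 27) -> median=25

Answer: 25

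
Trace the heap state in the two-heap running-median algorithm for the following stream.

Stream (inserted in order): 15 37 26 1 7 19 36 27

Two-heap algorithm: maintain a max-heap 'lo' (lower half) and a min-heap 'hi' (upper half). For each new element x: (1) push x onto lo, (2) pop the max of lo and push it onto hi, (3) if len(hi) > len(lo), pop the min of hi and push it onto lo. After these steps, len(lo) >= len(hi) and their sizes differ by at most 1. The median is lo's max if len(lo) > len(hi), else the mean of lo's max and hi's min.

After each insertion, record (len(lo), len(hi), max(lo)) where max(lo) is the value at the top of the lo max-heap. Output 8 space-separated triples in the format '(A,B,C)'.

Step 1: insert 15 -> lo=[15] hi=[] -> (len(lo)=1, len(hi)=0, max(lo)=15)
Step 2: insert 37 -> lo=[15] hi=[37] -> (len(lo)=1, len(hi)=1, max(lo)=15)
Step 3: insert 26 -> lo=[15, 26] hi=[37] -> (len(lo)=2, len(hi)=1, max(lo)=26)
Step 4: insert 1 -> lo=[1, 15] hi=[26, 37] -> (len(lo)=2, len(hi)=2, max(lo)=15)
Step 5: insert 7 -> lo=[1, 7, 15] hi=[26, 37] -> (len(lo)=3, len(hi)=2, max(lo)=15)
Step 6: insert 19 -> lo=[1, 7, 15] hi=[19, 26, 37] -> (len(lo)=3, len(hi)=3, max(lo)=15)
Step 7: insert 36 -> lo=[1, 7, 15, 19] hi=[26, 36, 37] -> (len(lo)=4, len(hi)=3, max(lo)=19)
Step 8: insert 27 -> lo=[1, 7, 15, 19] hi=[26, 27, 36, 37] -> (len(lo)=4, len(hi)=4, max(lo)=19)

Answer: (1,0,15) (1,1,15) (2,1,26) (2,2,15) (3,2,15) (3,3,15) (4,3,19) (4,4,19)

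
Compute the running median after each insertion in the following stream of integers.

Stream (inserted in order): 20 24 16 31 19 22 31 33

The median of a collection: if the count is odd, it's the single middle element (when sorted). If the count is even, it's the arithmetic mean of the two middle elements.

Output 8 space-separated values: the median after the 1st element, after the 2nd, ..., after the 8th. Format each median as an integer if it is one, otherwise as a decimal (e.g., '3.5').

Step 1: insert 20 -> lo=[20] (size 1, max 20) hi=[] (size 0) -> median=20
Step 2: insert 24 -> lo=[20] (size 1, max 20) hi=[24] (size 1, min 24) -> median=22
Step 3: insert 16 -> lo=[16, 20] (size 2, max 20) hi=[24] (size 1, min 24) -> median=20
Step 4: insert 31 -> lo=[16, 20] (size 2, max 20) hi=[24, 31] (size 2, min 24) -> median=22
Step 5: insert 19 -> lo=[16, 19, 20] (size 3, max 20) hi=[24, 31] (size 2, min 24) -> median=20
Step 6: insert 22 -> lo=[16, 19, 20] (size 3, max 20) hi=[22, 24, 31] (size 3, min 22) -> median=21
Step 7: insert 31 -> lo=[16, 19, 20, 22] (size 4, max 22) hi=[24, 31, 31] (size 3, min 24) -> median=22
Step 8: insert 33 -> lo=[16, 19, 20, 22] (size 4, max 22) hi=[24, 31, 31, 33] (size 4, min 24) -> median=23

Answer: 20 22 20 22 20 21 22 23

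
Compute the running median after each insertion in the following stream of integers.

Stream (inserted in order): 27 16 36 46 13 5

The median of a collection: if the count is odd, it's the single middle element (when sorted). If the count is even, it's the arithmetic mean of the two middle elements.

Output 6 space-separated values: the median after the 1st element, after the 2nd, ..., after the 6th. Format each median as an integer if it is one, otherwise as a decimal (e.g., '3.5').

Step 1: insert 27 -> lo=[27] (size 1, max 27) hi=[] (size 0) -> median=27
Step 2: insert 16 -> lo=[16] (size 1, max 16) hi=[27] (size 1, min 27) -> median=21.5
Step 3: insert 36 -> lo=[16, 27] (size 2, max 27) hi=[36] (size 1, min 36) -> median=27
Step 4: insert 46 -> lo=[16, 27] (size 2, max 27) hi=[36, 46] (size 2, min 36) -> median=31.5
Step 5: insert 13 -> lo=[13, 16, 27] (size 3, max 27) hi=[36, 46] (size 2, min 36) -> median=27
Step 6: insert 5 -> lo=[5, 13, 16] (size 3, max 16) hi=[27, 36, 46] (size 3, min 27) -> median=21.5

Answer: 27 21.5 27 31.5 27 21.5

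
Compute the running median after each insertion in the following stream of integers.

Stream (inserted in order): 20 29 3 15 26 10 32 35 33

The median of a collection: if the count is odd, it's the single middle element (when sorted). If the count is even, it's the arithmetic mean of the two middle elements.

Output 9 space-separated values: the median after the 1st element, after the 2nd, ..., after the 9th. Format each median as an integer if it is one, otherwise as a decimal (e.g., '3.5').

Answer: 20 24.5 20 17.5 20 17.5 20 23 26

Derivation:
Step 1: insert 20 -> lo=[20] (size 1, max 20) hi=[] (size 0) -> median=20
Step 2: insert 29 -> lo=[20] (size 1, max 20) hi=[29] (size 1, min 29) -> median=24.5
Step 3: insert 3 -> lo=[3, 20] (size 2, max 20) hi=[29] (size 1, min 29) -> median=20
Step 4: insert 15 -> lo=[3, 15] (size 2, max 15) hi=[20, 29] (size 2, min 20) -> median=17.5
Step 5: insert 26 -> lo=[3, 15, 20] (size 3, max 20) hi=[26, 29] (size 2, min 26) -> median=20
Step 6: insert 10 -> lo=[3, 10, 15] (size 3, max 15) hi=[20, 26, 29] (size 3, min 20) -> median=17.5
Step 7: insert 32 -> lo=[3, 10, 15, 20] (size 4, max 20) hi=[26, 29, 32] (size 3, min 26) -> median=20
Step 8: insert 35 -> lo=[3, 10, 15, 20] (size 4, max 20) hi=[26, 29, 32, 35] (size 4, min 26) -> median=23
Step 9: insert 33 -> lo=[3, 10, 15, 20, 26] (size 5, max 26) hi=[29, 32, 33, 35] (size 4, min 29) -> median=26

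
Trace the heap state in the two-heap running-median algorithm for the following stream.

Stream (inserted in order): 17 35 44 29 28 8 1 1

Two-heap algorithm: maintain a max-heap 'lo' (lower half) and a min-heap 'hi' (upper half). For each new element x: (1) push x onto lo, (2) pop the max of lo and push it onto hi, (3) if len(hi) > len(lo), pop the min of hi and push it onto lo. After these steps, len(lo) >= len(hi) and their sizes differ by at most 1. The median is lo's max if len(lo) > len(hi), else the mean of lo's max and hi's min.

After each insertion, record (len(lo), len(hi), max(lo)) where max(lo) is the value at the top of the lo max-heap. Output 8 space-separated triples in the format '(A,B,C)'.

Step 1: insert 17 -> lo=[17] hi=[] -> (len(lo)=1, len(hi)=0, max(lo)=17)
Step 2: insert 35 -> lo=[17] hi=[35] -> (len(lo)=1, len(hi)=1, max(lo)=17)
Step 3: insert 44 -> lo=[17, 35] hi=[44] -> (len(lo)=2, len(hi)=1, max(lo)=35)
Step 4: insert 29 -> lo=[17, 29] hi=[35, 44] -> (len(lo)=2, len(hi)=2, max(lo)=29)
Step 5: insert 28 -> lo=[17, 28, 29] hi=[35, 44] -> (len(lo)=3, len(hi)=2, max(lo)=29)
Step 6: insert 8 -> lo=[8, 17, 28] hi=[29, 35, 44] -> (len(lo)=3, len(hi)=3, max(lo)=28)
Step 7: insert 1 -> lo=[1, 8, 17, 28] hi=[29, 35, 44] -> (len(lo)=4, len(hi)=3, max(lo)=28)
Step 8: insert 1 -> lo=[1, 1, 8, 17] hi=[28, 29, 35, 44] -> (len(lo)=4, len(hi)=4, max(lo)=17)

Answer: (1,0,17) (1,1,17) (2,1,35) (2,2,29) (3,2,29) (3,3,28) (4,3,28) (4,4,17)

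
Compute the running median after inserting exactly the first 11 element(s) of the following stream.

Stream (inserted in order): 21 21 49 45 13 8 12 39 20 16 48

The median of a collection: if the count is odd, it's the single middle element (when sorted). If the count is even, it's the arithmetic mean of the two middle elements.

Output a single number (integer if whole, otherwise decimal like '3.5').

Answer: 21

Derivation:
Step 1: insert 21 -> lo=[21] (size 1, max 21) hi=[] (size 0) -> median=21
Step 2: insert 21 -> lo=[21] (size 1, max 21) hi=[21] (size 1, min 21) -> median=21
Step 3: insert 49 -> lo=[21, 21] (size 2, max 21) hi=[49] (size 1, min 49) -> median=21
Step 4: insert 45 -> lo=[21, 21] (size 2, max 21) hi=[45, 49] (size 2, min 45) -> median=33
Step 5: insert 13 -> lo=[13, 21, 21] (size 3, max 21) hi=[45, 49] (size 2, min 45) -> median=21
Step 6: insert 8 -> lo=[8, 13, 21] (size 3, max 21) hi=[21, 45, 49] (size 3, min 21) -> median=21
Step 7: insert 12 -> lo=[8, 12, 13, 21] (size 4, max 21) hi=[21, 45, 49] (size 3, min 21) -> median=21
Step 8: insert 39 -> lo=[8, 12, 13, 21] (size 4, max 21) hi=[21, 39, 45, 49] (size 4, min 21) -> median=21
Step 9: insert 20 -> lo=[8, 12, 13, 20, 21] (size 5, max 21) hi=[21, 39, 45, 49] (size 4, min 21) -> median=21
Step 10: insert 16 -> lo=[8, 12, 13, 16, 20] (size 5, max 20) hi=[21, 21, 39, 45, 49] (size 5, min 21) -> median=20.5
Step 11: insert 48 -> lo=[8, 12, 13, 16, 20, 21] (size 6, max 21) hi=[21, 39, 45, 48, 49] (size 5, min 21) -> median=21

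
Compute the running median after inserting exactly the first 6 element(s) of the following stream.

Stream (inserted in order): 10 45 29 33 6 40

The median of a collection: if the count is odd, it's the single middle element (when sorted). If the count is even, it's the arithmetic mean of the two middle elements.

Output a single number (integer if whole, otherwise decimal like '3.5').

Step 1: insert 10 -> lo=[10] (size 1, max 10) hi=[] (size 0) -> median=10
Step 2: insert 45 -> lo=[10] (size 1, max 10) hi=[45] (size 1, min 45) -> median=27.5
Step 3: insert 29 -> lo=[10, 29] (size 2, max 29) hi=[45] (size 1, min 45) -> median=29
Step 4: insert 33 -> lo=[10, 29] (size 2, max 29) hi=[33, 45] (size 2, min 33) -> median=31
Step 5: insert 6 -> lo=[6, 10, 29] (size 3, max 29) hi=[33, 45] (size 2, min 33) -> median=29
Step 6: insert 40 -> lo=[6, 10, 29] (size 3, max 29) hi=[33, 40, 45] (size 3, min 33) -> median=31

Answer: 31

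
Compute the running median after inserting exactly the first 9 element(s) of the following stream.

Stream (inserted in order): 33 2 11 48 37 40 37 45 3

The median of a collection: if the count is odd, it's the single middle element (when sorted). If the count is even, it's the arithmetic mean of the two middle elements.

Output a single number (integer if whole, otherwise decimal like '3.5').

Step 1: insert 33 -> lo=[33] (size 1, max 33) hi=[] (size 0) -> median=33
Step 2: insert 2 -> lo=[2] (size 1, max 2) hi=[33] (size 1, min 33) -> median=17.5
Step 3: insert 11 -> lo=[2, 11] (size 2, max 11) hi=[33] (size 1, min 33) -> median=11
Step 4: insert 48 -> lo=[2, 11] (size 2, max 11) hi=[33, 48] (size 2, min 33) -> median=22
Step 5: insert 37 -> lo=[2, 11, 33] (size 3, max 33) hi=[37, 48] (size 2, min 37) -> median=33
Step 6: insert 40 -> lo=[2, 11, 33] (size 3, max 33) hi=[37, 40, 48] (size 3, min 37) -> median=35
Step 7: insert 37 -> lo=[2, 11, 33, 37] (size 4, max 37) hi=[37, 40, 48] (size 3, min 37) -> median=37
Step 8: insert 45 -> lo=[2, 11, 33, 37] (size 4, max 37) hi=[37, 40, 45, 48] (size 4, min 37) -> median=37
Step 9: insert 3 -> lo=[2, 3, 11, 33, 37] (size 5, max 37) hi=[37, 40, 45, 48] (size 4, min 37) -> median=37

Answer: 37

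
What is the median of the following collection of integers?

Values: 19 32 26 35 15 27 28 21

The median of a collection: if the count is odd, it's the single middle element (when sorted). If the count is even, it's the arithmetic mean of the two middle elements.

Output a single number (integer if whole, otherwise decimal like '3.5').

Step 1: insert 19 -> lo=[19] (size 1, max 19) hi=[] (size 0) -> median=19
Step 2: insert 32 -> lo=[19] (size 1, max 19) hi=[32] (size 1, min 32) -> median=25.5
Step 3: insert 26 -> lo=[19, 26] (size 2, max 26) hi=[32] (size 1, min 32) -> median=26
Step 4: insert 35 -> lo=[19, 26] (size 2, max 26) hi=[32, 35] (size 2, min 32) -> median=29
Step 5: insert 15 -> lo=[15, 19, 26] (size 3, max 26) hi=[32, 35] (size 2, min 32) -> median=26
Step 6: insert 27 -> lo=[15, 19, 26] (size 3, max 26) hi=[27, 32, 35] (size 3, min 27) -> median=26.5
Step 7: insert 28 -> lo=[15, 19, 26, 27] (size 4, max 27) hi=[28, 32, 35] (size 3, min 28) -> median=27
Step 8: insert 21 -> lo=[15, 19, 21, 26] (size 4, max 26) hi=[27, 28, 32, 35] (size 4, min 27) -> median=26.5

Answer: 26.5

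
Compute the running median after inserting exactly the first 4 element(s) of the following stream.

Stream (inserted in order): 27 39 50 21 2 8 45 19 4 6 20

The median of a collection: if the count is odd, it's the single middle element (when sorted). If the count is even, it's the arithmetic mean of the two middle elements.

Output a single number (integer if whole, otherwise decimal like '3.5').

Answer: 33

Derivation:
Step 1: insert 27 -> lo=[27] (size 1, max 27) hi=[] (size 0) -> median=27
Step 2: insert 39 -> lo=[27] (size 1, max 27) hi=[39] (size 1, min 39) -> median=33
Step 3: insert 50 -> lo=[27, 39] (size 2, max 39) hi=[50] (size 1, min 50) -> median=39
Step 4: insert 21 -> lo=[21, 27] (size 2, max 27) hi=[39, 50] (size 2, min 39) -> median=33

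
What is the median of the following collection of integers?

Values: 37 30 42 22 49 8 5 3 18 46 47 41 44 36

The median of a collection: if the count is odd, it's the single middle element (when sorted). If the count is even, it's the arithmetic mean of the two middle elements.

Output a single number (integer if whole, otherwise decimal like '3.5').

Answer: 36.5

Derivation:
Step 1: insert 37 -> lo=[37] (size 1, max 37) hi=[] (size 0) -> median=37
Step 2: insert 30 -> lo=[30] (size 1, max 30) hi=[37] (size 1, min 37) -> median=33.5
Step 3: insert 42 -> lo=[30, 37] (size 2, max 37) hi=[42] (size 1, min 42) -> median=37
Step 4: insert 22 -> lo=[22, 30] (size 2, max 30) hi=[37, 42] (size 2, min 37) -> median=33.5
Step 5: insert 49 -> lo=[22, 30, 37] (size 3, max 37) hi=[42, 49] (size 2, min 42) -> median=37
Step 6: insert 8 -> lo=[8, 22, 30] (size 3, max 30) hi=[37, 42, 49] (size 3, min 37) -> median=33.5
Step 7: insert 5 -> lo=[5, 8, 22, 30] (size 4, max 30) hi=[37, 42, 49] (size 3, min 37) -> median=30
Step 8: insert 3 -> lo=[3, 5, 8, 22] (size 4, max 22) hi=[30, 37, 42, 49] (size 4, min 30) -> median=26
Step 9: insert 18 -> lo=[3, 5, 8, 18, 22] (size 5, max 22) hi=[30, 37, 42, 49] (size 4, min 30) -> median=22
Step 10: insert 46 -> lo=[3, 5, 8, 18, 22] (size 5, max 22) hi=[30, 37, 42, 46, 49] (size 5, min 30) -> median=26
Step 11: insert 47 -> lo=[3, 5, 8, 18, 22, 30] (size 6, max 30) hi=[37, 42, 46, 47, 49] (size 5, min 37) -> median=30
Step 12: insert 41 -> lo=[3, 5, 8, 18, 22, 30] (size 6, max 30) hi=[37, 41, 42, 46, 47, 49] (size 6, min 37) -> median=33.5
Step 13: insert 44 -> lo=[3, 5, 8, 18, 22, 30, 37] (size 7, max 37) hi=[41, 42, 44, 46, 47, 49] (size 6, min 41) -> median=37
Step 14: insert 36 -> lo=[3, 5, 8, 18, 22, 30, 36] (size 7, max 36) hi=[37, 41, 42, 44, 46, 47, 49] (size 7, min 37) -> median=36.5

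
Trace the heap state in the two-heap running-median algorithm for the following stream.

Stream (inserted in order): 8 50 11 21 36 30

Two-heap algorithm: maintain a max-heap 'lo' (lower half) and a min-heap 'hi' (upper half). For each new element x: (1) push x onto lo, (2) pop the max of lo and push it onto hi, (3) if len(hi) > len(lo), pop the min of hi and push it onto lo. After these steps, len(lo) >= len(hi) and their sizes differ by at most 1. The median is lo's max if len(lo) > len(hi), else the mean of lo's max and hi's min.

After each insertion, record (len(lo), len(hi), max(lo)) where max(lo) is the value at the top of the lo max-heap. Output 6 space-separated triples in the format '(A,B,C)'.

Answer: (1,0,8) (1,1,8) (2,1,11) (2,2,11) (3,2,21) (3,3,21)

Derivation:
Step 1: insert 8 -> lo=[8] hi=[] -> (len(lo)=1, len(hi)=0, max(lo)=8)
Step 2: insert 50 -> lo=[8] hi=[50] -> (len(lo)=1, len(hi)=1, max(lo)=8)
Step 3: insert 11 -> lo=[8, 11] hi=[50] -> (len(lo)=2, len(hi)=1, max(lo)=11)
Step 4: insert 21 -> lo=[8, 11] hi=[21, 50] -> (len(lo)=2, len(hi)=2, max(lo)=11)
Step 5: insert 36 -> lo=[8, 11, 21] hi=[36, 50] -> (len(lo)=3, len(hi)=2, max(lo)=21)
Step 6: insert 30 -> lo=[8, 11, 21] hi=[30, 36, 50] -> (len(lo)=3, len(hi)=3, max(lo)=21)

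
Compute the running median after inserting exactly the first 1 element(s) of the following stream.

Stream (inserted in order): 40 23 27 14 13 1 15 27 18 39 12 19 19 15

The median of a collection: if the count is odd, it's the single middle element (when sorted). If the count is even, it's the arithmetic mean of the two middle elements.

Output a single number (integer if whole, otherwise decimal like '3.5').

Answer: 40

Derivation:
Step 1: insert 40 -> lo=[40] (size 1, max 40) hi=[] (size 0) -> median=40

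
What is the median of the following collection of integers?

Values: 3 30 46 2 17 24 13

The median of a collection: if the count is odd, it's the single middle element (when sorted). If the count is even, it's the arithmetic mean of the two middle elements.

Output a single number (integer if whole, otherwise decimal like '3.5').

Answer: 17

Derivation:
Step 1: insert 3 -> lo=[3] (size 1, max 3) hi=[] (size 0) -> median=3
Step 2: insert 30 -> lo=[3] (size 1, max 3) hi=[30] (size 1, min 30) -> median=16.5
Step 3: insert 46 -> lo=[3, 30] (size 2, max 30) hi=[46] (size 1, min 46) -> median=30
Step 4: insert 2 -> lo=[2, 3] (size 2, max 3) hi=[30, 46] (size 2, min 30) -> median=16.5
Step 5: insert 17 -> lo=[2, 3, 17] (size 3, max 17) hi=[30, 46] (size 2, min 30) -> median=17
Step 6: insert 24 -> lo=[2, 3, 17] (size 3, max 17) hi=[24, 30, 46] (size 3, min 24) -> median=20.5
Step 7: insert 13 -> lo=[2, 3, 13, 17] (size 4, max 17) hi=[24, 30, 46] (size 3, min 24) -> median=17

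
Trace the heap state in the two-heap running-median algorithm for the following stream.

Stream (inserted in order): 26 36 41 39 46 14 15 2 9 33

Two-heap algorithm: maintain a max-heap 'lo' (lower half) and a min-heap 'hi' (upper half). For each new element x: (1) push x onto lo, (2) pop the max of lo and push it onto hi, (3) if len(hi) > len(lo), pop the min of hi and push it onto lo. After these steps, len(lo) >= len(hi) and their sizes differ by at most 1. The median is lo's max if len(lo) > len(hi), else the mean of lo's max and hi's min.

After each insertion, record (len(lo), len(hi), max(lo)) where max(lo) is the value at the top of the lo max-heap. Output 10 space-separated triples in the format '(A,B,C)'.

Step 1: insert 26 -> lo=[26] hi=[] -> (len(lo)=1, len(hi)=0, max(lo)=26)
Step 2: insert 36 -> lo=[26] hi=[36] -> (len(lo)=1, len(hi)=1, max(lo)=26)
Step 3: insert 41 -> lo=[26, 36] hi=[41] -> (len(lo)=2, len(hi)=1, max(lo)=36)
Step 4: insert 39 -> lo=[26, 36] hi=[39, 41] -> (len(lo)=2, len(hi)=2, max(lo)=36)
Step 5: insert 46 -> lo=[26, 36, 39] hi=[41, 46] -> (len(lo)=3, len(hi)=2, max(lo)=39)
Step 6: insert 14 -> lo=[14, 26, 36] hi=[39, 41, 46] -> (len(lo)=3, len(hi)=3, max(lo)=36)
Step 7: insert 15 -> lo=[14, 15, 26, 36] hi=[39, 41, 46] -> (len(lo)=4, len(hi)=3, max(lo)=36)
Step 8: insert 2 -> lo=[2, 14, 15, 26] hi=[36, 39, 41, 46] -> (len(lo)=4, len(hi)=4, max(lo)=26)
Step 9: insert 9 -> lo=[2, 9, 14, 15, 26] hi=[36, 39, 41, 46] -> (len(lo)=5, len(hi)=4, max(lo)=26)
Step 10: insert 33 -> lo=[2, 9, 14, 15, 26] hi=[33, 36, 39, 41, 46] -> (len(lo)=5, len(hi)=5, max(lo)=26)

Answer: (1,0,26) (1,1,26) (2,1,36) (2,2,36) (3,2,39) (3,3,36) (4,3,36) (4,4,26) (5,4,26) (5,5,26)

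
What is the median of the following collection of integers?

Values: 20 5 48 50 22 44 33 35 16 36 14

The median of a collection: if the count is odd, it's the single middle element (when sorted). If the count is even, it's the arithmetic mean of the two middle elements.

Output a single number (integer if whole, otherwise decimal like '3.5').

Step 1: insert 20 -> lo=[20] (size 1, max 20) hi=[] (size 0) -> median=20
Step 2: insert 5 -> lo=[5] (size 1, max 5) hi=[20] (size 1, min 20) -> median=12.5
Step 3: insert 48 -> lo=[5, 20] (size 2, max 20) hi=[48] (size 1, min 48) -> median=20
Step 4: insert 50 -> lo=[5, 20] (size 2, max 20) hi=[48, 50] (size 2, min 48) -> median=34
Step 5: insert 22 -> lo=[5, 20, 22] (size 3, max 22) hi=[48, 50] (size 2, min 48) -> median=22
Step 6: insert 44 -> lo=[5, 20, 22] (size 3, max 22) hi=[44, 48, 50] (size 3, min 44) -> median=33
Step 7: insert 33 -> lo=[5, 20, 22, 33] (size 4, max 33) hi=[44, 48, 50] (size 3, min 44) -> median=33
Step 8: insert 35 -> lo=[5, 20, 22, 33] (size 4, max 33) hi=[35, 44, 48, 50] (size 4, min 35) -> median=34
Step 9: insert 16 -> lo=[5, 16, 20, 22, 33] (size 5, max 33) hi=[35, 44, 48, 50] (size 4, min 35) -> median=33
Step 10: insert 36 -> lo=[5, 16, 20, 22, 33] (size 5, max 33) hi=[35, 36, 44, 48, 50] (size 5, min 35) -> median=34
Step 11: insert 14 -> lo=[5, 14, 16, 20, 22, 33] (size 6, max 33) hi=[35, 36, 44, 48, 50] (size 5, min 35) -> median=33

Answer: 33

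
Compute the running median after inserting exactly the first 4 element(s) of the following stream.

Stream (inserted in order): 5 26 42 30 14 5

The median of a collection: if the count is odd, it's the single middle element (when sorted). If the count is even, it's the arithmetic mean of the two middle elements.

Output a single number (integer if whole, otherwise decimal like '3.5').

Step 1: insert 5 -> lo=[5] (size 1, max 5) hi=[] (size 0) -> median=5
Step 2: insert 26 -> lo=[5] (size 1, max 5) hi=[26] (size 1, min 26) -> median=15.5
Step 3: insert 42 -> lo=[5, 26] (size 2, max 26) hi=[42] (size 1, min 42) -> median=26
Step 4: insert 30 -> lo=[5, 26] (size 2, max 26) hi=[30, 42] (size 2, min 30) -> median=28

Answer: 28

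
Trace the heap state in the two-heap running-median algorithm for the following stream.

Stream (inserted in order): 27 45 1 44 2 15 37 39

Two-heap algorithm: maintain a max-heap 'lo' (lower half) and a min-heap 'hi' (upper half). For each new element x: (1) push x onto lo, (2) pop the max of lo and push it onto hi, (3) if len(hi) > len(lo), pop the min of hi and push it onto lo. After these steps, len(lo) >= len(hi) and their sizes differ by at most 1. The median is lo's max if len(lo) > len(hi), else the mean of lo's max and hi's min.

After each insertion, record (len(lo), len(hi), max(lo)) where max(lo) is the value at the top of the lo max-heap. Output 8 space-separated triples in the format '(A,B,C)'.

Answer: (1,0,27) (1,1,27) (2,1,27) (2,2,27) (3,2,27) (3,3,15) (4,3,27) (4,4,27)

Derivation:
Step 1: insert 27 -> lo=[27] hi=[] -> (len(lo)=1, len(hi)=0, max(lo)=27)
Step 2: insert 45 -> lo=[27] hi=[45] -> (len(lo)=1, len(hi)=1, max(lo)=27)
Step 3: insert 1 -> lo=[1, 27] hi=[45] -> (len(lo)=2, len(hi)=1, max(lo)=27)
Step 4: insert 44 -> lo=[1, 27] hi=[44, 45] -> (len(lo)=2, len(hi)=2, max(lo)=27)
Step 5: insert 2 -> lo=[1, 2, 27] hi=[44, 45] -> (len(lo)=3, len(hi)=2, max(lo)=27)
Step 6: insert 15 -> lo=[1, 2, 15] hi=[27, 44, 45] -> (len(lo)=3, len(hi)=3, max(lo)=15)
Step 7: insert 37 -> lo=[1, 2, 15, 27] hi=[37, 44, 45] -> (len(lo)=4, len(hi)=3, max(lo)=27)
Step 8: insert 39 -> lo=[1, 2, 15, 27] hi=[37, 39, 44, 45] -> (len(lo)=4, len(hi)=4, max(lo)=27)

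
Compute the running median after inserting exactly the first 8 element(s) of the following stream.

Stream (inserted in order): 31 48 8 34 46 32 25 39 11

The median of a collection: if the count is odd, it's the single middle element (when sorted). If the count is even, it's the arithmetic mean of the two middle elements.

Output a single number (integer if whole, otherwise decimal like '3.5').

Step 1: insert 31 -> lo=[31] (size 1, max 31) hi=[] (size 0) -> median=31
Step 2: insert 48 -> lo=[31] (size 1, max 31) hi=[48] (size 1, min 48) -> median=39.5
Step 3: insert 8 -> lo=[8, 31] (size 2, max 31) hi=[48] (size 1, min 48) -> median=31
Step 4: insert 34 -> lo=[8, 31] (size 2, max 31) hi=[34, 48] (size 2, min 34) -> median=32.5
Step 5: insert 46 -> lo=[8, 31, 34] (size 3, max 34) hi=[46, 48] (size 2, min 46) -> median=34
Step 6: insert 32 -> lo=[8, 31, 32] (size 3, max 32) hi=[34, 46, 48] (size 3, min 34) -> median=33
Step 7: insert 25 -> lo=[8, 25, 31, 32] (size 4, max 32) hi=[34, 46, 48] (size 3, min 34) -> median=32
Step 8: insert 39 -> lo=[8, 25, 31, 32] (size 4, max 32) hi=[34, 39, 46, 48] (size 4, min 34) -> median=33

Answer: 33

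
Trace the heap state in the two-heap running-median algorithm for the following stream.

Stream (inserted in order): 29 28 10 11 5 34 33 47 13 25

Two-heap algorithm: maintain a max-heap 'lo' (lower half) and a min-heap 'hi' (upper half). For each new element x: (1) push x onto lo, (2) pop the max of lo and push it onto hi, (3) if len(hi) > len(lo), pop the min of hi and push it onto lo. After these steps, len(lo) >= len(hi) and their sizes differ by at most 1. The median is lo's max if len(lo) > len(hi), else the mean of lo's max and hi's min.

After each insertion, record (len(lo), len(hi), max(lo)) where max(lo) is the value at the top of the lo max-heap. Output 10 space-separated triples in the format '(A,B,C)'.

Answer: (1,0,29) (1,1,28) (2,1,28) (2,2,11) (3,2,11) (3,3,11) (4,3,28) (4,4,28) (5,4,28) (5,5,25)

Derivation:
Step 1: insert 29 -> lo=[29] hi=[] -> (len(lo)=1, len(hi)=0, max(lo)=29)
Step 2: insert 28 -> lo=[28] hi=[29] -> (len(lo)=1, len(hi)=1, max(lo)=28)
Step 3: insert 10 -> lo=[10, 28] hi=[29] -> (len(lo)=2, len(hi)=1, max(lo)=28)
Step 4: insert 11 -> lo=[10, 11] hi=[28, 29] -> (len(lo)=2, len(hi)=2, max(lo)=11)
Step 5: insert 5 -> lo=[5, 10, 11] hi=[28, 29] -> (len(lo)=3, len(hi)=2, max(lo)=11)
Step 6: insert 34 -> lo=[5, 10, 11] hi=[28, 29, 34] -> (len(lo)=3, len(hi)=3, max(lo)=11)
Step 7: insert 33 -> lo=[5, 10, 11, 28] hi=[29, 33, 34] -> (len(lo)=4, len(hi)=3, max(lo)=28)
Step 8: insert 47 -> lo=[5, 10, 11, 28] hi=[29, 33, 34, 47] -> (len(lo)=4, len(hi)=4, max(lo)=28)
Step 9: insert 13 -> lo=[5, 10, 11, 13, 28] hi=[29, 33, 34, 47] -> (len(lo)=5, len(hi)=4, max(lo)=28)
Step 10: insert 25 -> lo=[5, 10, 11, 13, 25] hi=[28, 29, 33, 34, 47] -> (len(lo)=5, len(hi)=5, max(lo)=25)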